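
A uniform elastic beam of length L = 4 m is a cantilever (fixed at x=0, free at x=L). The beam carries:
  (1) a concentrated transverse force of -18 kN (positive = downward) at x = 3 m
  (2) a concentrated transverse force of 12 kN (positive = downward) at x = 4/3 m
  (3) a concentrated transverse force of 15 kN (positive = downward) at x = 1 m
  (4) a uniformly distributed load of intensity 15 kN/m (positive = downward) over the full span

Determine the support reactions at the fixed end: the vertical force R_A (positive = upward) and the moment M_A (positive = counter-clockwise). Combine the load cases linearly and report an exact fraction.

R_A = 69 kN, M_A = 97 kN·m

Load 1 — point force P=-18 kN at a=3 m (b=L-a=1):
  R_A = P = (-18) = -18 kN
  M_A = Pa = (-18)·3 = -54 kN·m
Load 2 — point force P=12 kN at a=4/3 m (b=L-a=8/3):
  R_A = P = 12 kN
  M_A = Pa = 12·(4/3) = 16 kN·m
Load 3 — point force P=15 kN at a=1 m (b=L-a=3):
  R_A = P = 15 kN
  M_A = Pa = 15·1 = 15 kN·m
Load 4 — uniform load w=15 kN/m over full span:
  R_A = wL = 15·4 = 60 kN
  M_A = wL²/2 = 15·4²/2 = 120 kN·m
Superposition: R_A = 69 kN, M_A = 97 kN·m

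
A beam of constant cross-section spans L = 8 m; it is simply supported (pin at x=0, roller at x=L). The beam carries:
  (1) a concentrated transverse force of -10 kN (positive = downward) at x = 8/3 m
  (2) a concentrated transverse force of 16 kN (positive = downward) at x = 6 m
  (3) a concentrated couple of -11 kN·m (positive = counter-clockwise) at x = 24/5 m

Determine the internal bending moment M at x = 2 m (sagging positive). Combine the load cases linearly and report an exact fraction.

M(2) = -97/12 kN·m

Load 1 — point force P=-10 kN at a=8/3 m (b=L-a=16/3):
  M_1 = Pbx/L  [x≤a] = (-10)·(16/3)·2/8 = -40/3 kN·m
Load 2 — point force P=16 kN at a=6 m (b=L-a=2):
  M_2 = Pbx/L  [x≤a] = 16·2·2/8 = 8 kN·m
Load 3 — applied couple M₀=-11 kN·m at a=24/5 m (b=L-a=16/5):
  M_3 = M₀x/L  [x≤a] = (-11)·2/8 = -11/4 kN·m
Superposition: M = Σ M_i = -97/12 kN·m ≈ -8.083333 kN·m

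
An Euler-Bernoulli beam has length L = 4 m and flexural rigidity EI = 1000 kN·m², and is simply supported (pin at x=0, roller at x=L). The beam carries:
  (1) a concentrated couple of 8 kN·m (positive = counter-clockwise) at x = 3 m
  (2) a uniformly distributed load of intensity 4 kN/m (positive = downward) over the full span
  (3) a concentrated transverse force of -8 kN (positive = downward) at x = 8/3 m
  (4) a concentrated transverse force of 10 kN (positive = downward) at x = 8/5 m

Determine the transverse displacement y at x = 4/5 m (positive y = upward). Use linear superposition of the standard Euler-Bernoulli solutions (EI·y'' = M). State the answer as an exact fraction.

Load 1 — applied couple M₀=8 kN·m at a=3 m (b=L-a=1):
  y_1 = (M₀x³/(6L)+C₁x)/EI  [x≤a] with C₁=M₀(3b²-L²)/(6L)=-13/3 = (8·(4/5)³/(6·4)+(-13/3)·(4/5))/1000 = -103/31250 m
Load 2 — uniform load w=4 kN/m over full span:
  y_2 = -wx(L³-2Lx²+x³)/(24EI) = -4·(4/5)·(4³-2·4·(4/5)²+(4/5)³)/(24·1000) = -1856/234375 m
Load 3 — point force P=-8 kN at a=8/3 m (b=L-a=4/3):
  y_3 = -Pbx(L²-b²-x²)/(6LEI)  [x≤a] = -(-8)·(4/3)·(4/5)·(4²-(4/3)²-(4/5)²)/(6·4·1000) = 6112/1265625 m
Load 4 — point force P=10 kN at a=8/5 m (b=L-a=12/5):
  y_4 = -Pbx(L²-b²-x²)/(6LEI)  [x≤a] = -10·(12/5)·(4/5)·(4²-(12/5)²-(4/5)²)/(6·4·1000) = -24/3125 m
Superposition: y = Σ y_i = -178019/12656250 m ≈ -0.014066 m

y(4/5) = -178019/12656250 m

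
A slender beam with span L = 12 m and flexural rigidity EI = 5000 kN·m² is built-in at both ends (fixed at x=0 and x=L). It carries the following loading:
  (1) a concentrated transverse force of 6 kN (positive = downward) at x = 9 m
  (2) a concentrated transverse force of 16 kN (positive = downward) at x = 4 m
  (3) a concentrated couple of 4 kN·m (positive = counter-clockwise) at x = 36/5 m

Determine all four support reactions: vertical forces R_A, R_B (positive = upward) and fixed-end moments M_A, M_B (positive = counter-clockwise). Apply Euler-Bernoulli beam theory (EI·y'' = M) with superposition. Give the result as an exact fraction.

R_A = 143309/10800 kN, M_A = 59579/1800 kN·m, R_B = 94291/10800 kN, M_B = -42961/1800 kN·m

Load 1 — point force P=6 kN at a=9 m (b=L-a=3):
  R_A = Pb²(3a+b)/L³ = 6·3²·(3·9+3)/12³ = 15/16 kN
  M_A = Pab²/L² = 6·9·3²/12² = 27/8 kN·m
  R_B = Pa²(a+3b)/L³ = 6·9²·(9+3·3)/12³ = 81/16 kN
  M_B = -Pa²b/L² = -6·9²·3/12² = -81/8 kN·m
Load 2 — point force P=16 kN at a=4 m (b=L-a=8):
  R_A = Pb²(3a+b)/L³ = 16·8²·(3·4+8)/12³ = 320/27 kN
  M_A = Pab²/L² = 16·4·8²/12² = 256/9 kN·m
  R_B = Pa²(a+3b)/L³ = 16·4²·(4+3·8)/12³ = 112/27 kN
  M_B = -Pa²b/L² = -16·4²·8/12² = -128/9 kN·m
Load 3 — applied couple M₀=4 kN·m at a=36/5 m (b=L-a=24/5):
  R_A = 6M₀ab/L³ = 6·4·(36/5)·(24/5)/12³ = 12/25 kN
  M_A = M₀b(2a-b)/L² = 4·(24/5)·(2·(36/5)-(24/5))/12² = 32/25 kN·m
  R_B = -6M₀ab/L³ = -6·4·(36/5)·(24/5)/12³ = -12/25 kN
  M_B = M₀a(2b-a)/L² = 4·(36/5)·(2·(24/5)-(36/5))/12² = 12/25 kN·m
Superposition: R_A = 143309/10800 kN, M_A = 59579/1800 kN·m, R_B = 94291/10800 kN, M_B = -42961/1800 kN·m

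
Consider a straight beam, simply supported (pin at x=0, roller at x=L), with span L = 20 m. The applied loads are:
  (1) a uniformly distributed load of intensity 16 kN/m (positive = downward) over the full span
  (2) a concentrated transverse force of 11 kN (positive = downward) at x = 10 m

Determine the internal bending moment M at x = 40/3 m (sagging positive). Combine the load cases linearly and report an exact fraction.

Load 1 — uniform load w=16 kN/m over full span:
  M_1 = wx(L-x)/2 = 16·(40/3)·(20-(40/3))/2 = 6400/9 kN·m
Load 2 — point force P=11 kN at a=10 m (b=L-a=10):
  M_2 = Pa(L-x)/L  [x>a] = 11·10·(20-(40/3))/20 = 110/3 kN·m
Superposition: M = Σ M_i = 6730/9 kN·m ≈ 747.777778 kN·m

M(40/3) = 6730/9 kN·m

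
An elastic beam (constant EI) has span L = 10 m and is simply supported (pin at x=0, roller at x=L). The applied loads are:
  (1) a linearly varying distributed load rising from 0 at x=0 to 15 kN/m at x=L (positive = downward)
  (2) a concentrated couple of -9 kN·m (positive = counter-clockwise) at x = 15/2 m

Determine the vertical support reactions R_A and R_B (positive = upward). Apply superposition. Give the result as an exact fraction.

R_A = 241/10 kN, R_B = 509/10 kN

Load 1 — triangular load w₀=15 kN/m (0→w₀ over full span):
  R_A = w₀L/6 = 15·10/6 = 25 kN
  R_B = w₀L/3 = 15·10/3 = 50 kN
Load 2 — applied couple M₀=-9 kN·m at a=15/2 m (b=L-a=5/2):
  R_A = M₀/L = (-9)/10 = -9/10 kN
  R_B = -M₀/L = -(-9)/10 = 9/10 kN
Superposition: R_A = 241/10 kN, R_B = 509/10 kN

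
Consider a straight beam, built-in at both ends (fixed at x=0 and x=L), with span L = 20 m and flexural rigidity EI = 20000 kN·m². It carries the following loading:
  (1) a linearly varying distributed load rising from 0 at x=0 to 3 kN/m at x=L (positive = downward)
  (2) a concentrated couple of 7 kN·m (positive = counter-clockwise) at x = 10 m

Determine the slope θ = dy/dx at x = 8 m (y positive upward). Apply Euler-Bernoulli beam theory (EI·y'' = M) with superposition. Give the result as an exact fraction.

θ(8) = -137/50000 rad

Load 1 — triangular load w₀=3 kN/m (0→w₀ over full span):
  θ_1 = -w₀(2x(L-x)(L-2x)(x+2L)+x²(L-x)²)/(120LEI) = -3·(2·8·(20-8)·(20-2·8)·(8+2·20)+8²·(20-8)²)/(120·20·20000) = -9/3125 rad
Load 2 — applied couple M₀=7 kN·m at a=10 m (b=L-a=10):
  θ_2 = (R_Ax²/2 - M_Ax)/EI  [x≤a] with R_A=21/40, M_A=7/4 = ((21/40)·8²/2 - (7/4)·8)/20000 = 7/50000 rad
Superposition: θ = Σ θ_i = -137/50000 rad ≈ -0.002740 rad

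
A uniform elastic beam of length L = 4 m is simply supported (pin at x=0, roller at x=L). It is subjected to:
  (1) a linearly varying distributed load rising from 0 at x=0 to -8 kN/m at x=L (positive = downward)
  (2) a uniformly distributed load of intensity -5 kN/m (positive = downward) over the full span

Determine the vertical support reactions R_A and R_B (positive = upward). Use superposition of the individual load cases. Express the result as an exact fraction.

Load 1 — triangular load w₀=-8 kN/m (0→w₀ over full span):
  R_A = w₀L/6 = (-8)·4/6 = -16/3 kN
  R_B = w₀L/3 = (-8)·4/3 = -32/3 kN
Load 2 — uniform load w=-5 kN/m over full span:
  R_A = wL/2 = (-5)·4/2 = -10 kN
  R_B = wL/2 = (-5)·4/2 = -10 kN
Superposition: R_A = -46/3 kN, R_B = -62/3 kN

R_A = -46/3 kN, R_B = -62/3 kN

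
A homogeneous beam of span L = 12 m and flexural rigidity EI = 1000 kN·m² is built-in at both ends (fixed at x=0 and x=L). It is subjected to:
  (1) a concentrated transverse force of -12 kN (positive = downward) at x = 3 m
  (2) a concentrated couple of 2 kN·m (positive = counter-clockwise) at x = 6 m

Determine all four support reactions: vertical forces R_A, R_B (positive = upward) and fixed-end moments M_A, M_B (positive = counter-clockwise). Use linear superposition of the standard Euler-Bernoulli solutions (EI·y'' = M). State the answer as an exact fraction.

Load 1 — point force P=-12 kN at a=3 m (b=L-a=9):
  R_A = Pb²(3a+b)/L³ = (-12)·9²·(3·3+9)/12³ = -81/8 kN
  M_A = Pab²/L² = (-12)·3·9²/12² = -81/4 kN·m
  R_B = Pa²(a+3b)/L³ = (-12)·3²·(3+3·9)/12³ = -15/8 kN
  M_B = -Pa²b/L² = -(-12)·3²·9/12² = 27/4 kN·m
Load 2 — applied couple M₀=2 kN·m at a=6 m (b=L-a=6):
  R_A = 6M₀ab/L³ = 6·2·6·6/12³ = 1/4 kN
  M_A = M₀b(2a-b)/L² = 2·6·(2·6-6)/12² = 1/2 kN·m
  R_B = -6M₀ab/L³ = -6·2·6·6/12³ = -1/4 kN
  M_B = M₀a(2b-a)/L² = 2·6·(2·6-6)/12² = 1/2 kN·m
Superposition: R_A = -79/8 kN, M_A = -79/4 kN·m, R_B = -17/8 kN, M_B = 29/4 kN·m

R_A = -79/8 kN, M_A = -79/4 kN·m, R_B = -17/8 kN, M_B = 29/4 kN·m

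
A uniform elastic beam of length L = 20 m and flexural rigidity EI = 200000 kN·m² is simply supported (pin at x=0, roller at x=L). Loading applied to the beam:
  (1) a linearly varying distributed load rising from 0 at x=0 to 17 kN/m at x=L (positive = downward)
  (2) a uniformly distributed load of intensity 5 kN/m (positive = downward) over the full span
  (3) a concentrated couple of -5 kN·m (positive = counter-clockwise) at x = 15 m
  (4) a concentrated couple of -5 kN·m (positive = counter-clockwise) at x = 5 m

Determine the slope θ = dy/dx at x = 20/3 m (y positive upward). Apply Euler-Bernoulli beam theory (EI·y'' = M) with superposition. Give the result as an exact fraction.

Load 1 — triangular load w₀=17 kN/m (0→w₀ over full span):
  θ_1 = -w₀(7L⁴-30L²x²+15x⁴)/(360LEI) = -17·(7·20⁴-30·20²·(20/3)²+15·(20/3)⁴)/(360·20·200000) = -221/30375 rad
Load 2 — uniform load w=5 kN/m over full span:
  θ_2 = -w(L³-6Lx²+4x³)/(24EI) = -5·(20³-6·20·(20/3)²+4·(20/3)³)/(24·200000) = -13/3240 rad
Load 3 — applied couple M₀=-5 kN·m at a=15 m (b=L-a=5):
  θ_3 = (M₀x²/(2L)+C₁)/EI  [x≤a] with C₁=M₀(3b²-L²)/(6L)=325/24 = ((-5)·(20/3)²/(2·20)+(325/24))/200000 = 23/576000 rad
Load 4 — applied couple M₀=-5 kN·m at a=5 m (b=L-a=15):
  θ_4 = (M₀x²/(2L)-M₀(x-a)+C₁)/EI  [x>a] with C₁=M₀(3b²-L²)/(6L)=-275/24 = ((-5)·(20/3)²/(2·20)-(-5)·((20/3)-5)+(-275/24))/200000 = -1/23040 rad
Superposition: θ = Σ θ_i = -87803/7776000 rad ≈ -0.011292 rad

θ(20/3) = -87803/7776000 rad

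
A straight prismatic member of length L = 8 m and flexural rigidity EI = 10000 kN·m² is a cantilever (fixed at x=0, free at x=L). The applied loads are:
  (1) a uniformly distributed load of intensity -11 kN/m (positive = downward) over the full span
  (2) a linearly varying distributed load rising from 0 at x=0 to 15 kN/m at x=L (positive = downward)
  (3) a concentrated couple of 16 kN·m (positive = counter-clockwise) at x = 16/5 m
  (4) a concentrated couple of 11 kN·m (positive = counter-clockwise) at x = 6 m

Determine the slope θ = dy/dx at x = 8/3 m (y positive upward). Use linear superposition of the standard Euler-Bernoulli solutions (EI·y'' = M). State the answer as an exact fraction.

θ(8/3) = 299/33750 rad

Load 1 — uniform load w=-11 kN/m over full span:
  θ_1 = -wx(x²-3Lx+3L²)/(6EI) = -(-11)·(8/3)·((8/3)²-3·8·(8/3)+3·8²)/(6·10000) = 3344/50625 rad
Load 2 — triangular load w₀=15 kN/m (0→w₀ over full span):
  θ_2 = (w₀Lx²/4-w₀L²x/3-w₀x⁴/(24L))/EI = (15·8·(8/3)²/4-15·8²·(8/3)/3-15·(8/3)⁴/(24·8))/10000 = -652/10125 rad
Load 3 — applied couple M₀=16 kN·m at a=16/5 m (b=L-a=24/5):
  θ_3 = M₀x/EI  [x≤a] = 16·(8/3)/10000 = 8/1875 rad
Load 4 — applied couple M₀=11 kN·m at a=6 m (b=L-a=2):
  θ_4 = M₀x/EI  [x≤a] = 11·(8/3)/10000 = 11/3750 rad
Superposition: θ = Σ θ_i = 299/33750 rad ≈ 0.008859 rad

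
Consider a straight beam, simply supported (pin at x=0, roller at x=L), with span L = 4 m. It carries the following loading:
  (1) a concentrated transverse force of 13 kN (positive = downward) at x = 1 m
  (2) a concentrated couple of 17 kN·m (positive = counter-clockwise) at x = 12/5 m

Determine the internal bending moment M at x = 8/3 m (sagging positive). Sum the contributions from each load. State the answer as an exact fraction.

Load 1 — point force P=13 kN at a=1 m (b=L-a=3):
  M_1 = Pa(L-x)/L  [x>a] = 13·1·(4-(8/3))/4 = 13/3 kN·m
Load 2 — applied couple M₀=17 kN·m at a=12/5 m (b=L-a=8/5):
  M_2 = M₀x/L - M₀  [x>a] = 17·(8/3)/4 - 17 = -17/3 kN·m
Superposition: M = Σ M_i = -4/3 kN·m ≈ -1.333333 kN·m

M(8/3) = -4/3 kN·m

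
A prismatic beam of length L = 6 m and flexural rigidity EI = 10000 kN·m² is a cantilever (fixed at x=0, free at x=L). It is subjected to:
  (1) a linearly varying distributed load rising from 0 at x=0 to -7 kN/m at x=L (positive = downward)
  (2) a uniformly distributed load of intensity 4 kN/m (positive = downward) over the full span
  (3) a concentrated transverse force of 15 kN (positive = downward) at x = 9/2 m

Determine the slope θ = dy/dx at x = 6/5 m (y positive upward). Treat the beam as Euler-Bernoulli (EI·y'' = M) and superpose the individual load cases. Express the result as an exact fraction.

θ(6/5) = -17091/3125000 rad

Load 1 — triangular load w₀=-7 kN/m (0→w₀ over full span):
  θ_1 = (w₀Lx²/4-w₀L²x/3-w₀x⁴/(24L))/EI = ((-7)·6·(6/5)²/4-(-7)·6²·(6/5)/3-(-7)·(6/5)⁴/(24·6))/10000 = 53613/6250000 rad
Load 2 — uniform load w=4 kN/m over full span:
  θ_2 = -wx(x²-3Lx+3L²)/(6EI) = -4·(6/5)·((6/5)²-3·6·(6/5)+3·6²)/(6·10000) = -549/78125 rad
Load 3 — point force P=15 kN at a=9/2 m (b=L-a=3/2):
  θ_3 = -Px(2a-x)/(2EI)  [x≤a] = -15·(6/5)·(2·(9/2)-(6/5))/(2·10000) = -351/50000 rad
Superposition: θ = Σ θ_i = -17091/3125000 rad ≈ -0.005469 rad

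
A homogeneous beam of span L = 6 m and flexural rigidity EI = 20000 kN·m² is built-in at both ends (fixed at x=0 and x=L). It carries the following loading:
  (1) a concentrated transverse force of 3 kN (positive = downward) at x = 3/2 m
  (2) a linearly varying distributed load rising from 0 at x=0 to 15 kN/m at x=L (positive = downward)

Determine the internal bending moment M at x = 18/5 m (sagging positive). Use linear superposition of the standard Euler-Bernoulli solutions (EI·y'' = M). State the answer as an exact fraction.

M(18/5) = 9153/800 kN·m

Load 1 — point force P=3 kN at a=3/2 m (b=L-a=9/2):
  M_1 = Pa²(a+3b)(L-x)/L³ - Pa²b/L²  [x>a] = 3·(3/2)²·((3/2)+3·(9/2))·(6-(18/5))/6³ - 3·(3/2)²·(9/2)/6² = 9/32 kN·m
Load 2 — triangular load w₀=15 kN/m (0→w₀ over full span):
  M_2 = 3w₀Lx/20 - w₀L²/30 - w₀x³/(6L) = 3·15·6·(18/5)/20 - 15·6²/30 - 15·(18/5)³/(6·6) = 279/25 kN·m
Superposition: M = Σ M_i = 9153/800 kN·m ≈ 11.441250 kN·m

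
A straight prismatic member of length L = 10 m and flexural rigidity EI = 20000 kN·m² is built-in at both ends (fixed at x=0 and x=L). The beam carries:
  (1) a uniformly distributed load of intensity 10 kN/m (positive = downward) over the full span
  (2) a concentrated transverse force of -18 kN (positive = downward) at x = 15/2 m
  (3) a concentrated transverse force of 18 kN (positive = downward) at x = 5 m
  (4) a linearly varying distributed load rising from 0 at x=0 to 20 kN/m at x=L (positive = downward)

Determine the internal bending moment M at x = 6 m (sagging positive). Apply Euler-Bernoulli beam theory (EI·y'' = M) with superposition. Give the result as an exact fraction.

M(6) = 1329/16 kN·m

Load 1 — uniform load w=10 kN/m over full span:
  M_1 = wLx/2 - wL²/12 - wx²/2 = 10·10·6/2 - 10·10²/12 - 10·6²/2 = 110/3 kN·m
Load 2 — point force P=-18 kN at a=15/2 m (b=L-a=5/2):
  M_2 = Pb²(3a+b)x/L³ - Pab²/L²  [x≤a] = (-18)·(5/2)²·(3·(15/2)+(5/2))·6/10³ - (-18)·(15/2)·(5/2)²/10² = -135/16 kN·m
Load 3 — point force P=18 kN at a=5 m (b=L-a=5):
  M_3 = Pa²(a+3b)(L-x)/L³ - Pa²b/L²  [x>a] = 18·5²·(5+3·5)·(10-6)/10³ - 18·5²·5/10² = 27/2 kN·m
Load 4 — triangular load w₀=20 kN/m (0→w₀ over full span):
  M_4 = 3w₀Lx/20 - w₀L²/30 - w₀x³/(6L) = 3·20·10·6/20 - 20·10²/30 - 20·6³/(6·10) = 124/3 kN·m
Superposition: M = Σ M_i = 1329/16 kN·m ≈ 83.062500 kN·m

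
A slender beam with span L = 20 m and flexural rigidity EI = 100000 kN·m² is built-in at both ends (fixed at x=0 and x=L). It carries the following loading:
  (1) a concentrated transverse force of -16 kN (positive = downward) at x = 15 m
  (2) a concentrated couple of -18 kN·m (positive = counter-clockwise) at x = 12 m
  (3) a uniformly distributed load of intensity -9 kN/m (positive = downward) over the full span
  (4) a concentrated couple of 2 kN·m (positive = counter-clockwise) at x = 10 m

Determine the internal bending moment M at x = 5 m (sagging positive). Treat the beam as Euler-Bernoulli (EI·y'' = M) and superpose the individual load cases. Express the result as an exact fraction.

Load 1 — point force P=-16 kN at a=15 m (b=L-a=5):
  M_1 = Pb²(3a+b)x/L³ - Pab²/L²  [x≤a] = (-16)·5²·(3·15+5)·5/20³ - (-16)·15·5²/20² = 5/2 kN·m
Load 2 — applied couple M₀=-18 kN·m at a=12 m (b=L-a=8):
  M_2 = R_Ax - M_A  [x≤a] with R_A=-162/125, M_A=-144/25 = (-162/125)·5 - (-144/25) = -18/25 kN·m
Load 3 — uniform load w=-9 kN/m over full span:
  M_3 = wLx/2 - wL²/12 - wx²/2 = (-9)·20·5/2 - (-9)·20²/12 - (-9)·5²/2 = -75/2 kN·m
Load 4 — applied couple M₀=2 kN·m at a=10 m (b=L-a=10):
  M_4 = R_Ax - M_A  [x≤a] with R_A=3/20, M_A=1/2 = (3/20)·5 - (1/2) = 1/4 kN·m
Superposition: M = Σ M_i = -3547/100 kN·m ≈ -35.470000 kN·m

M(5) = -3547/100 kN·m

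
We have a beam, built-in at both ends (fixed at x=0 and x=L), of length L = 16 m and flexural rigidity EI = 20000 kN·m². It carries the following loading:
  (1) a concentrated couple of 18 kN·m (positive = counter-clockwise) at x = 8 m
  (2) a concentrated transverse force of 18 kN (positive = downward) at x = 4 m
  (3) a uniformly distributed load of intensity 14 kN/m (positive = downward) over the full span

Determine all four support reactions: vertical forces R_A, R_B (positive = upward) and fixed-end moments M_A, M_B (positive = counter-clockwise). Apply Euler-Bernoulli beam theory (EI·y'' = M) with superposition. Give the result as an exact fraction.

Load 1 — applied couple M₀=18 kN·m at a=8 m (b=L-a=8):
  R_A = 6M₀ab/L³ = 6·18·8·8/16³ = 27/16 kN
  M_A = M₀b(2a-b)/L² = 18·8·(2·8-8)/16² = 9/2 kN·m
  R_B = -6M₀ab/L³ = -6·18·8·8/16³ = -27/16 kN
  M_B = M₀a(2b-a)/L² = 18·8·(2·8-8)/16² = 9/2 kN·m
Load 2 — point force P=18 kN at a=4 m (b=L-a=12):
  R_A = Pb²(3a+b)/L³ = 18·12²·(3·4+12)/16³ = 243/16 kN
  M_A = Pab²/L² = 18·4·12²/16² = 81/2 kN·m
  R_B = Pa²(a+3b)/L³ = 18·4²·(4+3·12)/16³ = 45/16 kN
  M_B = -Pa²b/L² = -18·4²·12/16² = -27/2 kN·m
Load 3 — uniform load w=14 kN/m over full span:
  R_A = wL/2 = 14·16/2 = 112 kN
  M_A = wL²/12 = 14·16²/12 = 896/3 kN·m
  R_B = wL/2 = 14·16/2 = 112 kN
  M_B = -wL²/12 = -14·16²/12 = -896/3 kN·m
Superposition: R_A = 1031/8 kN, M_A = 1031/3 kN·m, R_B = 905/8 kN, M_B = -923/3 kN·m

R_A = 1031/8 kN, M_A = 1031/3 kN·m, R_B = 905/8 kN, M_B = -923/3 kN·m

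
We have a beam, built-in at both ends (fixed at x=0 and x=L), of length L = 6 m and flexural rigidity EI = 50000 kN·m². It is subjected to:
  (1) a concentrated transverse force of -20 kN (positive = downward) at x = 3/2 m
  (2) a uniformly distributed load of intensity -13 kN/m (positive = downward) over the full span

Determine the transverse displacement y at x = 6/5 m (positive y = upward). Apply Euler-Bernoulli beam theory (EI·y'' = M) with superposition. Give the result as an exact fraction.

y(6/5) = 63153/125000000 m

Load 1 — point force P=-20 kN at a=3/2 m (b=L-a=9/2):
  y_1 = -Pb²x²(3aL-(3a+b)x)/(6L³EI)  [x≤a] = -(-20)·(9/2)²·(6/5)²·(3·(3/2)·6-(3·(3/2)+(9/2))·(6/5))/(6·6³·50000) = 729/5000000 m
Load 2 — uniform load w=-13 kN/m over full span:
  y_2 = -wx²(L-x)²/(24EI) = -(-13)·(6/5)²·(6-(6/5))²/(24·50000) = 702/1953125 m
Superposition: y = Σ y_i = 63153/125000000 m ≈ 0.000505 m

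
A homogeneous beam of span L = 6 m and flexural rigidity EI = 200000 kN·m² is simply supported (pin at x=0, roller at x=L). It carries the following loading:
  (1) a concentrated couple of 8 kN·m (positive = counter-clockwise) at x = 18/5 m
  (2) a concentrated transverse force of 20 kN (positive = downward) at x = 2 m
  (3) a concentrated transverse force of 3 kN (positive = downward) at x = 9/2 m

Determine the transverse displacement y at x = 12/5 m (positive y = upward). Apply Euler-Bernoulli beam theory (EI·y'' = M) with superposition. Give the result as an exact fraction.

y(12/5) = -91469/200000000 m

Load 1 — applied couple M₀=8 kN·m at a=18/5 m (b=L-a=12/5):
  y_1 = (M₀x³/(6L)+C₁x)/EI  [x≤a] with C₁=M₀(3b²-L²)/(6L)=-104/25 = (8·(12/5)³/(6·6)+(-104/25)·(12/5))/200000 = -27/781250 m
Load 2 — point force P=20 kN at a=2 m (b=L-a=4):
  y_2 = -Pa(L-x)(2Lx-a²-x²)/(6LEI)  [x>a] = -20·2·(6-(12/5))·(2·6·(12/5)-2²-(12/5)²)/(6·6·200000) = -119/312500 m
Load 3 — point force P=3 kN at a=9/2 m (b=L-a=3/2):
  y_3 = -Pbx(L²-b²-x²)/(6LEI)  [x≤a] = -3·(3/2)·(12/5)·(6²-(3/2)²-(12/5)²)/(6·6·200000) = -8397/200000000 m
Superposition: y = Σ y_i = -91469/200000000 m ≈ -0.000457 m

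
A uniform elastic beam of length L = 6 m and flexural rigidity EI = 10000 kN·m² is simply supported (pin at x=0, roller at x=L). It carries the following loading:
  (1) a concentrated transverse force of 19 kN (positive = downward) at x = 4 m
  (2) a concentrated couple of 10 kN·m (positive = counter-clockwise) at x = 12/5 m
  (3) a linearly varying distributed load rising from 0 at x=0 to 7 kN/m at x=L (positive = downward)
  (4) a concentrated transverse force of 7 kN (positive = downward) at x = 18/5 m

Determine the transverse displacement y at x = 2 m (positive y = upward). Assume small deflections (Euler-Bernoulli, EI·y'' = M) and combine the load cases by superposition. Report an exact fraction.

Load 1 — point force P=19 kN at a=4 m (b=L-a=2):
  y_1 = -Pbx(L²-b²-x²)/(6LEI)  [x≤a] = -19·2·2·(6²-2²-2²)/(6·6·10000) = -133/22500 m
Load 2 — applied couple M₀=10 kN·m at a=12/5 m (b=L-a=18/5):
  y_2 = (M₀x³/(6L)+C₁x)/EI  [x≤a] with C₁=M₀(3b²-L²)/(6L)=4/5 = (10·2³/(6·6)+(4/5)·2)/10000 = 43/112500 m
Load 3 — triangular load w₀=7 kN/m (0→w₀ over full span):
  y_3 = -w₀x(7L⁴-10L²x²+3x⁴)/(360LEI) = -7·2·(7·6⁴-10·6²·2²+3·2⁴)/(360·6·10000) = -28/5625 m
Load 4 — point force P=7 kN at a=18/5 m (b=L-a=12/5):
  y_4 = -Pbx(L²-b²-x²)/(6LEI)  [x≤a] = -7·(12/5)·2·(6²-(12/5)²-2²)/(6·6·10000) = -574/234375 m
Superposition: y = Σ y_i = -6073/468750 m ≈ -0.012956 m

y(2) = -6073/468750 m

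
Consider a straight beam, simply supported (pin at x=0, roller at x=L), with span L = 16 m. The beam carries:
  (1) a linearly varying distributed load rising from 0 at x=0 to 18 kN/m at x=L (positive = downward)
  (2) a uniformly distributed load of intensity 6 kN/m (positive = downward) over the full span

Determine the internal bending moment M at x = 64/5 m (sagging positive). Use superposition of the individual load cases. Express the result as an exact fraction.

Load 1 — triangular load w₀=18 kN/m (0→w₀ over full span):
  M_1 = w₀Lx/6 - w₀x³/(6L) = 18·16·(64/5)/6 - 18·(64/5)³/(6·16) = 27648/125 kN·m
Load 2 — uniform load w=6 kN/m over full span:
  M_2 = wx(L-x)/2 = 6·(64/5)·(16-(64/5))/2 = 3072/25 kN·m
Superposition: M = Σ M_i = 43008/125 kN·m ≈ 344.064000 kN·m

M(64/5) = 43008/125 kN·m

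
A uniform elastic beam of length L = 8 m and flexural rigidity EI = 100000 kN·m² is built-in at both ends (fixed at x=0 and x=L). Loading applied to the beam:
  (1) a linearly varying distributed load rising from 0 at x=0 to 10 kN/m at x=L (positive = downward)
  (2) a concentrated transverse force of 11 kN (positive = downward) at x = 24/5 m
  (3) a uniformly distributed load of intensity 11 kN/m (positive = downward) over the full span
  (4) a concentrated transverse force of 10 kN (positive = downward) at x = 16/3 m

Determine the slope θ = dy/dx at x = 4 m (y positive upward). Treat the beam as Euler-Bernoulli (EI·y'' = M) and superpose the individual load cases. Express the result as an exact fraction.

θ(4) = -3563/42187500 rad

Load 1 — triangular load w₀=10 kN/m (0→w₀ over full span):
  θ_1 = -w₀(2x(L-x)(L-2x)(x+2L)+x²(L-x)²)/(120LEI) = -10·(2·4·(8-4)·(8-2·4)·(4+2·8)+4²·(8-4)²)/(120·8·100000) = -1/37500 rad
Load 2 — point force P=11 kN at a=24/5 m (b=L-a=16/5):
  θ_2 = -Pb²x(2aL-(3a+b)x)/(2L³EI)  [x≤a] = -11·(16/5)²·4·(2·(24/5)·8-(3·(24/5)+(16/5))·4)/(2·8³·100000) = -11/390625 rad
Load 3 — uniform load w=11 kN/m over full span:
  θ_3 = -wx(L-x)(L-2x)/(12EI) = -11·4·(8-4)·(8-2·4)/(12·100000) = 0 rad
Load 4 — point force P=10 kN at a=16/3 m (b=L-a=8/3):
  θ_4 = -Pb²x(2aL-(3a+b)x)/(2L³EI)  [x≤a] = -10·(8/3)²·4·(2·(16/3)·8-(3·(16/3)+(8/3))·4)/(2·8³·100000) = -1/33750 rad
Superposition: θ = Σ θ_i = -3563/42187500 rad ≈ -0.000084 rad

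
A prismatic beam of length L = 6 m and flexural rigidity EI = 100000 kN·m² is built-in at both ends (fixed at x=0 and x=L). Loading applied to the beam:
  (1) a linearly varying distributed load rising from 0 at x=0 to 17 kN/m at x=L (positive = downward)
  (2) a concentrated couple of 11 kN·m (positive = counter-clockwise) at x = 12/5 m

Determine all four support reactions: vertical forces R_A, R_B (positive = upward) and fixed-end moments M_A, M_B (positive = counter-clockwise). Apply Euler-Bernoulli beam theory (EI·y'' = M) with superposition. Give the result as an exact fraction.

Load 1 — triangular load w₀=17 kN/m (0→w₀ over full span):
  R_A = 3w₀L/20 = 3·17·6/20 = 153/10 kN
  M_A = w₀L²/30 = 17·6²/30 = 102/5 kN·m
  R_B = 7w₀L/20 = 7·17·6/20 = 357/10 kN
  M_B = -w₀L²/20 = -17·6²/20 = -153/5 kN·m
Load 2 — applied couple M₀=11 kN·m at a=12/5 m (b=L-a=18/5):
  R_A = 6M₀ab/L³ = 6·11·(12/5)·(18/5)/6³ = 66/25 kN
  M_A = M₀b(2a-b)/L² = 11·(18/5)·(2·(12/5)-(18/5))/6² = 33/25 kN·m
  R_B = -6M₀ab/L³ = -6·11·(12/5)·(18/5)/6³ = -66/25 kN
  M_B = M₀a(2b-a)/L² = 11·(12/5)·(2·(18/5)-(12/5))/6² = 88/25 kN·m
Superposition: R_A = 897/50 kN, M_A = 543/25 kN·m, R_B = 1653/50 kN, M_B = -677/25 kN·m

R_A = 897/50 kN, M_A = 543/25 kN·m, R_B = 1653/50 kN, M_B = -677/25 kN·m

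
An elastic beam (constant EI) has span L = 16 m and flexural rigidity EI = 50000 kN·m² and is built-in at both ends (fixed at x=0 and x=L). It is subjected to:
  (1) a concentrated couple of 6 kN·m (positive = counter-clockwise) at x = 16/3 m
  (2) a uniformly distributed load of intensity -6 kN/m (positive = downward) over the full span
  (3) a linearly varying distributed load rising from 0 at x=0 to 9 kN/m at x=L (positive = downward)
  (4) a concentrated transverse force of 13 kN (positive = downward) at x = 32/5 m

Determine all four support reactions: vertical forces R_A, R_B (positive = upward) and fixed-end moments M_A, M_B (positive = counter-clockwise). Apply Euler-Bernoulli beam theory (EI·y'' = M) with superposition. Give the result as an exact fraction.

Load 1 — applied couple M₀=6 kN·m at a=16/3 m (b=L-a=32/3):
  R_A = 6M₀ab/L³ = 6·6·(16/3)·(32/3)/16³ = 1/2 kN
  M_A = M₀b(2a-b)/L² = 6·(32/3)·(2·(16/3)-(32/3))/16² = 0 kN·m
  R_B = -6M₀ab/L³ = -6·6·(16/3)·(32/3)/16³ = -1/2 kN
  M_B = M₀a(2b-a)/L² = 6·(16/3)·(2·(32/3)-(16/3))/16² = 2 kN·m
Load 2 — uniform load w=-6 kN/m over full span:
  R_A = wL/2 = (-6)·16/2 = -48 kN
  M_A = wL²/12 = (-6)·16²/12 = -128 kN·m
  R_B = wL/2 = (-6)·16/2 = -48 kN
  M_B = -wL²/12 = -(-6)·16²/12 = 128 kN·m
Load 3 — triangular load w₀=9 kN/m (0→w₀ over full span):
  R_A = 3w₀L/20 = 3·9·16/20 = 108/5 kN
  M_A = w₀L²/30 = 9·16²/30 = 384/5 kN·m
  R_B = 7w₀L/20 = 7·9·16/20 = 252/5 kN
  M_B = -w₀L²/20 = -9·16²/20 = -576/5 kN·m
Load 4 — point force P=13 kN at a=32/5 m (b=L-a=48/5):
  R_A = Pb²(3a+b)/L³ = 13·(48/5)²·(3·(32/5)+(48/5))/16³ = 1053/125 kN
  M_A = Pab²/L² = 13·(32/5)·(48/5)²/16² = 3744/125 kN·m
  R_B = Pa²(a+3b)/L³ = 13·(32/5)²·((32/5)+3·(48/5))/16³ = 572/125 kN
  M_B = -Pa²b/L² = -13·(32/5)²·(48/5)/16² = -2496/125 kN·m
Superposition: R_A = -4369/250 kN, M_A = -2656/125 kN·m, R_B = 1619/250 kN, M_B = -646/125 kN·m

R_A = -4369/250 kN, M_A = -2656/125 kN·m, R_B = 1619/250 kN, M_B = -646/125 kN·m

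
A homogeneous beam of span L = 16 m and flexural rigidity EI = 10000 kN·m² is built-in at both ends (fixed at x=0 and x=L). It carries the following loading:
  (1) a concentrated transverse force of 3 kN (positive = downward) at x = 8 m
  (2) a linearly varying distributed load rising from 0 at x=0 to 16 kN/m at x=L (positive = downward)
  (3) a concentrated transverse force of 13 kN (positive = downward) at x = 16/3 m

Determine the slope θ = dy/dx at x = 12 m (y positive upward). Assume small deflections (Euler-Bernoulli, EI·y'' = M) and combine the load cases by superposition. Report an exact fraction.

Load 1 — point force P=3 kN at a=8 m (b=L-a=8):
  θ_1 = Pa²(L-x)(2bL-(3b+a)(L-x))/(2L³EI)  [x>a] = 3·8²·(16-12)·(2·8·16-(3·8+8)·(16-12))/(2·16³·10000) = 3/2500 rad
Load 2 — triangular load w₀=16 kN/m (0→w₀ over full span):
  θ_2 = -w₀(2x(L-x)(L-2x)(x+2L)+x²(L-x)²)/(120LEI) = -16·(2·12·(16-12)·(16-2·12)·(12+2·16)+12²·(16-12)²)/(120·16·10000) = 82/3125 rad
Load 3 — point force P=13 kN at a=16/3 m (b=L-a=32/3):
  θ_3 = Pa²(L-x)(2bL-(3b+a)(L-x))/(2L³EI)  [x>a] = 13·(16/3)²·(16-12)·(2·(32/3)·16-(3·(32/3)+(16/3))·(16-12))/(2·16³·10000) = 13/3750 rad
Superposition: θ = Σ θ_i = 1159/37500 rad ≈ 0.030907 rad

θ(12) = 1159/37500 rad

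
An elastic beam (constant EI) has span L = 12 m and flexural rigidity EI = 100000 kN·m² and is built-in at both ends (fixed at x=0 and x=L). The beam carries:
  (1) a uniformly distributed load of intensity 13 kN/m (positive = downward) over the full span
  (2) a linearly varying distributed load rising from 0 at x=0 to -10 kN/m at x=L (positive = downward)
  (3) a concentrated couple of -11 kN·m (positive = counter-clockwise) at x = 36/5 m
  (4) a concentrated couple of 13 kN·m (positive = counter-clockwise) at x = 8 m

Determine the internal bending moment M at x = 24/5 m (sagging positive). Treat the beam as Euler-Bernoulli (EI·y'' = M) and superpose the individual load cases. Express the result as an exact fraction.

Load 1 — uniform load w=13 kN/m over full span:
  M_1 = wLx/2 - wL²/12 - wx²/2 = 13·12·(24/5)/2 - 13·12²/12 - 13·(24/5)²/2 = 1716/25 kN·m
Load 2 — triangular load w₀=-10 kN/m (0→w₀ over full span):
  M_2 = 3w₀Lx/20 - w₀L²/30 - w₀x³/(6L) = 3·(-10)·12·(24/5)/20 - (-10)·12²/30 - (-10)·(24/5)³/(6·12) = -576/25 kN·m
Load 3 — applied couple M₀=-11 kN·m at a=36/5 m (b=L-a=24/5):
  M_3 = R_Ax - M_A  [x≤a] with R_A=-33/25, M_A=-88/25 = (-33/25)·(24/5) - (-88/25) = -352/125 kN·m
Load 4 — applied couple M₀=13 kN·m at a=8 m (b=L-a=4):
  M_4 = R_Ax - M_A  [x≤a] with R_A=13/9, M_A=13/3 = (13/9)·(24/5) - (13/3) = 13/5 kN·m
Superposition: M = Σ M_i = 5673/125 kN·m ≈ 45.384000 kN·m

M(24/5) = 5673/125 kN·m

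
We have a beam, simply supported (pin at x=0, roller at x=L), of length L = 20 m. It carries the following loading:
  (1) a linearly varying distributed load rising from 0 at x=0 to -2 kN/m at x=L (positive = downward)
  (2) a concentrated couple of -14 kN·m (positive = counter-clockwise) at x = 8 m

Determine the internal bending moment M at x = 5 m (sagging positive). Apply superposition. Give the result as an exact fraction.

Load 1 — triangular load w₀=-2 kN/m (0→w₀ over full span):
  M_1 = w₀Lx/6 - w₀x³/(6L) = (-2)·20·5/6 - (-2)·5³/(6·20) = -125/4 kN·m
Load 2 — applied couple M₀=-14 kN·m at a=8 m (b=L-a=12):
  M_2 = M₀x/L  [x≤a] = (-14)·5/20 = -7/2 kN·m
Superposition: M = Σ M_i = -139/4 kN·m ≈ -34.750000 kN·m

M(5) = -139/4 kN·m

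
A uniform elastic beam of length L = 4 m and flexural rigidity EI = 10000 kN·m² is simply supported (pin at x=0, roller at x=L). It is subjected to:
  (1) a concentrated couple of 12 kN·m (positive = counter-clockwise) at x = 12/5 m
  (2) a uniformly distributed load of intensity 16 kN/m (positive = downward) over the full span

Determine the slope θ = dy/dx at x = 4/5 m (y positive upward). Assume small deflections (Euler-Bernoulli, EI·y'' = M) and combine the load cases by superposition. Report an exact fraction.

Load 1 — applied couple M₀=12 kN·m at a=12/5 m (b=L-a=8/5):
  θ_1 = (M₀x²/(2L)+C₁)/EI  [x≤a] with C₁=M₀(3b²-L²)/(6L)=-104/25 = (12·(4/5)²/(2·4)+(-104/25))/10000 = -1/3125 rad
Load 2 — uniform load w=16 kN/m over full span:
  θ_2 = -w(L³-6Lx²+4x³)/(24EI) = -16·(4³-6·4·(4/5)²+4·(4/5)³)/(24·10000) = -264/78125 rad
Superposition: θ = Σ θ_i = -289/78125 rad ≈ -0.003699 rad

θ(4/5) = -289/78125 rad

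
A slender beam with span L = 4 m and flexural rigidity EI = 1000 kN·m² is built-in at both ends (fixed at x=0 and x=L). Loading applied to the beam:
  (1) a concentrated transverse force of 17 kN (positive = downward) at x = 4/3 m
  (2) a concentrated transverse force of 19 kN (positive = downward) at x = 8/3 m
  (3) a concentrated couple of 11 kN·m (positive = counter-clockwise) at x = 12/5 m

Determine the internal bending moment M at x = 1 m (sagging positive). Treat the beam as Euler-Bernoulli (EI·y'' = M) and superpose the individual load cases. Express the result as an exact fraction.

Load 1 — point force P=17 kN at a=4/3 m (b=L-a=8/3):
  M_1 = Pb²(3a+b)x/L³ - Pab²/L²  [x≤a] = 17·(8/3)²·(3·(4/3)+(8/3))·1/4³ - 17·(4/3)·(8/3)²/4² = 68/27 kN·m
Load 2 — point force P=19 kN at a=8/3 m (b=L-a=4/3):
  M_2 = Pb²(3a+b)x/L³ - Pab²/L²  [x≤a] = 19·(4/3)²·(3·(8/3)+(4/3))·1/4³ - 19·(8/3)·(4/3)²/4² = -19/27 kN·m
Load 3 — applied couple M₀=11 kN·m at a=12/5 m (b=L-a=8/5):
  M_3 = R_Ax - M_A  [x≤a] with R_A=99/25, M_A=88/25 = (99/25)·1 - (88/25) = 11/25 kN·m
Superposition: M = Σ M_i = 1522/675 kN·m ≈ 2.254815 kN·m

M(1) = 1522/675 kN·m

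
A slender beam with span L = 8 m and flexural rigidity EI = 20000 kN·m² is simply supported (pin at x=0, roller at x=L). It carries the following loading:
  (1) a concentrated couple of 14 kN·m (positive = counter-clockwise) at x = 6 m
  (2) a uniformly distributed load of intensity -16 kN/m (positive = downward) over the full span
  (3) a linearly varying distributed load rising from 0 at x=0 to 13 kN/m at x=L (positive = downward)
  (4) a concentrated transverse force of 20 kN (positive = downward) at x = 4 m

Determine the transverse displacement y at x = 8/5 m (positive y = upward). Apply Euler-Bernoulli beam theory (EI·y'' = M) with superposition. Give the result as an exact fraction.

Load 1 — applied couple M₀=14 kN·m at a=6 m (b=L-a=2):
  y_1 = (M₀x³/(6L)+C₁x)/EI  [x≤a] with C₁=M₀(3b²-L²)/(6L)=-91/6 = (14·(8/5)³/(6·8)+(-91/6)·(8/5))/20000 = -721/625000 m
Load 2 — uniform load w=-16 kN/m over full span:
  y_2 = -wx(L³-2Lx²+x³)/(24EI) = -(-16)·(8/5)·(8³-2·8·(8/5)²+(8/5)³)/(24·20000) = 29696/1171875 m
Load 3 — triangular load w₀=13 kN/m (0→w₀ over full span):
  y_3 = -w₀x(7L⁴-10L²x²+3x⁴)/(360LEI) = -13·(8/5)·(7·8⁴-10·8²·(8/5)²+3·(8/5)⁴)/(360·8·20000) = -286208/29296875 m
Load 4 — point force P=20 kN at a=4 m (b=L-a=4):
  y_4 = -Pbx(L²-b²-x²)/(6LEI)  [x≤a] = -20·4·(8/5)·(8²-4²-(8/5)²)/(6·8·20000) = -284/46875 m
Superposition: y = Σ y_i = 1959161/234375000 m ≈ 0.008359 m

y(8/5) = 1959161/234375000 m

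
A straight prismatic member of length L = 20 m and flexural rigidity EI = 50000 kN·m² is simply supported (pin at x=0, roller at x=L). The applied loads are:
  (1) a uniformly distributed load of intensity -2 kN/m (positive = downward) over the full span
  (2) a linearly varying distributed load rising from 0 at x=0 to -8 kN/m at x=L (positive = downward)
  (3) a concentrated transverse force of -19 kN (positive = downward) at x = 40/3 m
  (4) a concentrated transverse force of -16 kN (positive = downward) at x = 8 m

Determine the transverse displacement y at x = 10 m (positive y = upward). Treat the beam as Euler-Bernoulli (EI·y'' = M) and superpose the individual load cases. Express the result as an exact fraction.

Load 1 — uniform load w=-2 kN/m over full span:
  y_1 = -wx(L³-2Lx²+x³)/(24EI) = -(-2)·10·(20³-2·20·10²+10³)/(24·50000) = 1/12 m
Load 2 — triangular load w₀=-8 kN/m (0→w₀ over full span):
  y_2 = -w₀x(7L⁴-10L²x²+3x⁴)/(360LEI) = -(-8)·10·(7·20⁴-10·20²·10²+3·10⁴)/(360·20·50000) = 1/6 m
Load 3 — point force P=-19 kN at a=40/3 m (b=L-a=20/3):
  y_3 = -Pbx(L²-b²-x²)/(6LEI)  [x≤a] = -(-19)·(20/3)·10·(20²-(20/3)²-10²)/(6·20·50000) = 437/8100 m
Load 4 — point force P=-16 kN at a=8 m (b=L-a=12):
  y_4 = -Pa(L-x)(2Lx-a²-x²)/(6LEI)  [x>a] = -(-16)·8·(20-10)·(2·20·10-8²-10²)/(6·20·50000) = 472/9375 m
Superposition: y = Σ y_i = 179363/506250 m ≈ 0.354297 m

y(10) = 179363/506250 m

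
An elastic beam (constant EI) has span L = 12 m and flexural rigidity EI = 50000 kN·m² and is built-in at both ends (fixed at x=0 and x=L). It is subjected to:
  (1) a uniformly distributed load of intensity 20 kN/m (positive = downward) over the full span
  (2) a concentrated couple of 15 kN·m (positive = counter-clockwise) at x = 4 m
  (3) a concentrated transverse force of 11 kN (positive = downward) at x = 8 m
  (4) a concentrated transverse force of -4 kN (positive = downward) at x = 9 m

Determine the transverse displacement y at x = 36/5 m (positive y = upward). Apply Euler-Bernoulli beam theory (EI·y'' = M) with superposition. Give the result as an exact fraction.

y(36/5) = -12813/625000 m

Load 1 — uniform load w=20 kN/m over full span:
  y_1 = -wx²(L-x)²/(24EI) = -20·(36/5)²·(12-(36/5))²/(24·50000) = -7776/390625 m
Load 2 — applied couple M₀=15 kN·m at a=4 m (b=L-a=8):
  y_2 = (R_Ax³/6 - M_Ax²/2 - M₀(x-a)²/2)/EI  [x>a] with R_A=5/3, M_A=0 = ((5/3)·(36/5)³/6 - 0·(36/5)²/2 - 15·((36/5)-4)²/2)/50000 = 42/78125 m
Load 3 — point force P=11 kN at a=8 m (b=L-a=4):
  y_3 = -Pb²x²(3aL-(3a+b)x)/(6L³EI)  [x≤a] = -11·4²·(36/5)²·(3·8·12-(3·8+4)·(36/5))/(6·12³·50000) = -594/390625 m
Load 4 — point force P=-4 kN at a=9 m (b=L-a=3):
  y_4 = -Pb²x²(3aL-(3a+b)x)/(6L³EI)  [x≤a] = -(-4)·3²·(36/5)²·(3·9·12-(3·9+3)·(36/5))/(6·12³·50000) = 243/625000 m
Superposition: y = Σ y_i = -12813/625000 m ≈ -0.020501 m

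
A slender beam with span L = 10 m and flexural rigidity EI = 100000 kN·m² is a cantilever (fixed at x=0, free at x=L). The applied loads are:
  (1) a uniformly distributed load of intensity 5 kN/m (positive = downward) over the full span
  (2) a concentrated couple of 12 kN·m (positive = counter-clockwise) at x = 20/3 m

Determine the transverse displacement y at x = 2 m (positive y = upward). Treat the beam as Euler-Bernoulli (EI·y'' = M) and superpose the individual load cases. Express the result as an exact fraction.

y(2) = -619/150000 m

Load 1 — uniform load w=5 kN/m over full span:
  y_1 = -wx²(x²-4Lx+6L²)/(24EI) = -5·2²·(2²-4·10·2+6·10²)/(24·100000) = -131/30000 m
Load 2 — applied couple M₀=12 kN·m at a=20/3 m (b=L-a=10/3):
  y_2 = M₀x²/(2EI)  [x≤a] = 12·2²/(2·100000) = 3/12500 m
Superposition: y = Σ y_i = -619/150000 m ≈ -0.004127 m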